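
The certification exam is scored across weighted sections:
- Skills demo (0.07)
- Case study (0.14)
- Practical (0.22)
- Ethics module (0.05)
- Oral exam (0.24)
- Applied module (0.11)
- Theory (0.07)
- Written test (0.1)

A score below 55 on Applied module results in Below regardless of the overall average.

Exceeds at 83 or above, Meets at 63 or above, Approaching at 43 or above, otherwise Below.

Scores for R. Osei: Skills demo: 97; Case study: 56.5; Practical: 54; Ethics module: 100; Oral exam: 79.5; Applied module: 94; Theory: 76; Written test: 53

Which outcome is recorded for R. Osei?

Applied module score 94 ≥ 55: minimum met.
Weighted total:
  Skills demo 97 × 0.07 = 6.79
  Case study 56.5 × 0.14 = 7.91
  Practical 54 × 0.22 = 11.88
  Ethics module 100 × 0.05 = 5
  Oral exam 79.5 × 0.24 = 19.08
  Applied module 94 × 0.11 = 10.34
  Theory 76 × 0.07 = 5.32
  Written test 53 × 0.1 = 5.3
Sum = 71.62
71.62 is ≥ 63 and < 83 → Meets

Meets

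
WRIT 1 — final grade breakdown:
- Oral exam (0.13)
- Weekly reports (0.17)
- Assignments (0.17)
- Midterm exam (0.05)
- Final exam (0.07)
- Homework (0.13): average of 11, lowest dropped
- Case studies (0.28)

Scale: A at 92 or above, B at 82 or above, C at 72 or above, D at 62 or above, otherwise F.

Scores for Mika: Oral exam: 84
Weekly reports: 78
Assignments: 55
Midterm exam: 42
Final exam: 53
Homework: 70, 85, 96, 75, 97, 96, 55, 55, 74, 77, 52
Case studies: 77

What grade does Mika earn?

D

Homework: drop 52 → average of remaining 10 = 780/10 = 78
Weighted total:
  Oral exam 84 × 0.13 = 10.92
  Weekly reports 78 × 0.17 = 13.26
  Assignments 55 × 0.17 = 9.35
  Midterm exam 42 × 0.05 = 2.1
  Final exam 53 × 0.07 = 3.71
  Homework 78 × 0.13 = 10.14
  Case studies 77 × 0.28 = 21.56
Sum = 71.04
71.04 is ≥ 62 and < 72 → D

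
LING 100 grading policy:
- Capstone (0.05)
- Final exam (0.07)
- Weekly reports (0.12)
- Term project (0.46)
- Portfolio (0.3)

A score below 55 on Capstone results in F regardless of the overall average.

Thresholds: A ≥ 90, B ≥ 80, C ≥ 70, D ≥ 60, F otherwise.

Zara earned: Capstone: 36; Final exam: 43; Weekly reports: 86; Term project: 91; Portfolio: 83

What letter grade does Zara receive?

F

Capstone score 36 < 55: minimum not met.
Weighted total:
  Capstone 36 × 0.05 = 1.8
  Final exam 43 × 0.07 = 3.01
  Weekly reports 86 × 0.12 = 10.32
  Term project 91 × 0.46 = 41.86
  Portfolio 83 × 0.3 = 24.9
Sum = 81.89
Because the Capstone minimum was not met, the result is F.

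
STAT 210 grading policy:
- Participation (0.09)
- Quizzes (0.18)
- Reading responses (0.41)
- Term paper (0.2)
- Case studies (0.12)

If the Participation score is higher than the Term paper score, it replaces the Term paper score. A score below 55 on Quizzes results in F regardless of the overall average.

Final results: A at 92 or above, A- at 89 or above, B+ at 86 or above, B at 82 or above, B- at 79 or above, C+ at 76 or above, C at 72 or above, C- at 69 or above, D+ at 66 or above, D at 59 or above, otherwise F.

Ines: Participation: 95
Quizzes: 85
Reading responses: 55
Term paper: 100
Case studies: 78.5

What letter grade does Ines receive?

Participation (95) ≤ Term paper (100), so Term paper stays at 100.
Quizzes score 85 ≥ 55: minimum met.
Weighted total:
  Participation 95 × 0.09 = 8.55
  Quizzes 85 × 0.18 = 15.3
  Reading responses 55 × 0.41 = 22.55
  Term paper 100 × 0.2 = 20
  Case studies 78.5 × 0.12 = 9.42
Sum = 75.82
75.82 is ≥ 72 and < 76 → C

C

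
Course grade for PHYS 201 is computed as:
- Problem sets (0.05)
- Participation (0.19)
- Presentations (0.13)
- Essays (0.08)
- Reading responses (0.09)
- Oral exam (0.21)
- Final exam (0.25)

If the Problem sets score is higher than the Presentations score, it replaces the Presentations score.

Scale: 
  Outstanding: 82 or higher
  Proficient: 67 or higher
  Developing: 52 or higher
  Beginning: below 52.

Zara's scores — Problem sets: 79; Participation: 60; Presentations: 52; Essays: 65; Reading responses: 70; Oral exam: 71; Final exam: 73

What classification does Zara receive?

Problem sets (79) > Presentations (52), so Presentations counts as 79.
Weighted total:
  Problem sets 79 × 0.05 = 3.95
  Participation 60 × 0.19 = 11.4
  Presentations 79 × 0.13 = 10.27
  Essays 65 × 0.08 = 5.2
  Reading responses 70 × 0.09 = 6.3
  Oral exam 71 × 0.21 = 14.91
  Final exam 73 × 0.25 = 18.25
Sum = 70.28
70.28 is ≥ 67 and < 82 → Proficient

Proficient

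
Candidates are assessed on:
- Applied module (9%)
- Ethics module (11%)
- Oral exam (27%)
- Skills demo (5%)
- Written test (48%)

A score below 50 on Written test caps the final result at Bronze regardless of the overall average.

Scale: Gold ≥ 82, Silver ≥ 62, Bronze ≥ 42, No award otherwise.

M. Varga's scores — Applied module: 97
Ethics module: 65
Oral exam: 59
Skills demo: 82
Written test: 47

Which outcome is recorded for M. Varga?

Bronze

Written test score 47 < 50: minimum not met.
Weighted total:
  Applied module 97 × 0.09 = 8.73
  Ethics module 65 × 0.11 = 7.15
  Oral exam 59 × 0.27 = 15.93
  Skills demo 82 × 0.05 = 4.1
  Written test 47 × 0.48 = 22.56
Sum = 58.47
58.47 would be Bronze; cap at Bronze applies → Bronze.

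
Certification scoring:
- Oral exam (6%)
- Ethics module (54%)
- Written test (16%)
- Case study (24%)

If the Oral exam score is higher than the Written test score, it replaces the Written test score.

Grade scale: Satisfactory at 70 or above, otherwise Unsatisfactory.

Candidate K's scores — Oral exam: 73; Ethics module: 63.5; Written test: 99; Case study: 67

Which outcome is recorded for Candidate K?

Satisfactory

Oral exam (73) ≤ Written test (99), so Written test stays at 99.
Weighted total:
  Oral exam 73 × 0.06 = 4.38
  Ethics module 63.5 × 0.54 = 34.29
  Written test 99 × 0.16 = 15.84
  Case study 67 × 0.24 = 16.08
Sum = 70.59
70.59 ≥ 70 → Satisfactory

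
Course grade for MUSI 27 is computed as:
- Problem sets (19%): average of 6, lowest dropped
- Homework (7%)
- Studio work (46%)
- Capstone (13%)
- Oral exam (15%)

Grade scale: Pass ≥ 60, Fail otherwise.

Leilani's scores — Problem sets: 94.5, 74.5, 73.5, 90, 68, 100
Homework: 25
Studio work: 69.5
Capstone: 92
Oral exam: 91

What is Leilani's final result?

Pass

Problem sets: drop 68 → average of remaining 5 = 432.5/5 = 86.5
Weighted total:
  Problem sets 86.5 × 0.19 = 16.435
  Homework 25 × 0.07 = 1.75
  Studio work 69.5 × 0.46 = 31.97
  Capstone 92 × 0.13 = 11.96
  Oral exam 91 × 0.15 = 13.65
Sum = 75.765
75.765 ≥ 60 → Pass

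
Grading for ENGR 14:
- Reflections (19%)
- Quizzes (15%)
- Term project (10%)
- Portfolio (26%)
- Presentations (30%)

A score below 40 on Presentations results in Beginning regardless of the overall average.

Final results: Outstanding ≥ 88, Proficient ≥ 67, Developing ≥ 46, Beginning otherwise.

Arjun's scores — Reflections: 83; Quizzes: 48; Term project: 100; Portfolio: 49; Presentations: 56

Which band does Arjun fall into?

Presentations score 56 ≥ 40: minimum met.
Weighted total:
  Reflections 83 × 0.19 = 15.77
  Quizzes 48 × 0.15 = 7.2
  Term project 100 × 0.1 = 10
  Portfolio 49 × 0.26 = 12.74
  Presentations 56 × 0.3 = 16.8
Sum = 62.51
62.51 is ≥ 46 and < 67 → Developing

Developing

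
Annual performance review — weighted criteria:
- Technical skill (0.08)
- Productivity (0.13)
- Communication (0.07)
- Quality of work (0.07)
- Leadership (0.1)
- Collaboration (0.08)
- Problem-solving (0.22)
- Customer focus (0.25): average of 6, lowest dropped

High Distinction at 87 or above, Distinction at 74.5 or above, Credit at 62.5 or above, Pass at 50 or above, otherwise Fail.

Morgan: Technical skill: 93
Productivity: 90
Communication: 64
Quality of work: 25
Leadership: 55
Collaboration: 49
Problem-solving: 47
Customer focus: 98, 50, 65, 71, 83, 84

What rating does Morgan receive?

Customer focus: drop 50 → average of remaining 5 = 401/5 = 80.2
Weighted total:
  Technical skill 93 × 0.08 = 7.44
  Productivity 90 × 0.13 = 11.7
  Communication 64 × 0.07 = 4.48
  Quality of work 25 × 0.07 = 1.75
  Leadership 55 × 0.1 = 5.5
  Collaboration 49 × 0.08 = 3.92
  Problem-solving 47 × 0.22 = 10.34
  Customer focus 80.2 × 0.25 = 20.05
Sum = 65.18
65.18 is ≥ 62.5 and < 74.5 → Credit

Credit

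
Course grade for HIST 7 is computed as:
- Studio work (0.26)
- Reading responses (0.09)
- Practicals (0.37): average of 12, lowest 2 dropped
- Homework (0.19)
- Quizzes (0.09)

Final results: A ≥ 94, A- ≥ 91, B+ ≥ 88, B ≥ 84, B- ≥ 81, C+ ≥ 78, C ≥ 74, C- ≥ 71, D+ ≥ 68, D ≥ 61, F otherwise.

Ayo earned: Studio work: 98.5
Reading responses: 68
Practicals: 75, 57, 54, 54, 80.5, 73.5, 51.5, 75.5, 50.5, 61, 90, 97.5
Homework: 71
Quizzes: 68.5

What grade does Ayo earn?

C

Practicals: drop 50.5, 51.5 → average of remaining 10 = 718/10 = 71.8
Weighted total:
  Studio work 98.5 × 0.26 = 25.61
  Reading responses 68 × 0.09 = 6.12
  Practicals 71.8 × 0.37 = 26.566
  Homework 71 × 0.19 = 13.49
  Quizzes 68.5 × 0.09 = 6.165
Sum = 77.951
77.951 is ≥ 74 and < 78 → C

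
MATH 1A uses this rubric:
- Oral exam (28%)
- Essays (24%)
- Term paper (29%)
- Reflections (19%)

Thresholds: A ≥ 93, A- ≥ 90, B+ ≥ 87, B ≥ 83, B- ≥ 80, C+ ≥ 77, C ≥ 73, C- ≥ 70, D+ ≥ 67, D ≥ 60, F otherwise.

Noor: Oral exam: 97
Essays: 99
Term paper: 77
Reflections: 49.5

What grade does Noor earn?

Weighted total:
  Oral exam 97 × 0.28 = 27.16
  Essays 99 × 0.24 = 23.76
  Term paper 77 × 0.29 = 22.33
  Reflections 49.5 × 0.19 = 9.405
Sum = 82.655
82.655 is ≥ 80 and < 83 → B-

B-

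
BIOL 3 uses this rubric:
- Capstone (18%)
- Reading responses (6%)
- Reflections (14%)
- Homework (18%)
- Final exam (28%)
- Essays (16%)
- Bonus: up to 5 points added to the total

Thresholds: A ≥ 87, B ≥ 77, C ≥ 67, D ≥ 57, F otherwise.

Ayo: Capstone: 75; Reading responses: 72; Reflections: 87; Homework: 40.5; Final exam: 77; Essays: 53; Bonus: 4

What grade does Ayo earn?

Weighted total:
  Capstone 75 × 0.18 = 13.5
  Reading responses 72 × 0.06 = 4.32
  Reflections 87 × 0.14 = 12.18
  Homework 40.5 × 0.18 = 7.29
  Final exam 77 × 0.28 = 21.56
  Essays 53 × 0.16 = 8.48
Sum = 67.33
Bonus: 67.33 + 4 = 71.33
71.33 is ≥ 67 and < 77 → C

C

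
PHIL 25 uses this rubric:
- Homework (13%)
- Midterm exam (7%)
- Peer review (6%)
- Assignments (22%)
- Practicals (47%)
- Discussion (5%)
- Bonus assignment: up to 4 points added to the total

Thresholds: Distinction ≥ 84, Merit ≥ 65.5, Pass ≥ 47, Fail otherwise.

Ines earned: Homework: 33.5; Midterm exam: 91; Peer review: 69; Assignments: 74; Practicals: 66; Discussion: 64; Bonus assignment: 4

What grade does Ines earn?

Merit

Weighted total:
  Homework 33.5 × 0.13 = 4.355
  Midterm exam 91 × 0.07 = 6.37
  Peer review 69 × 0.06 = 4.14
  Assignments 74 × 0.22 = 16.28
  Practicals 66 × 0.47 = 31.02
  Discussion 64 × 0.05 = 3.2
Sum = 65.365
Bonus assignment: 65.365 + 4 = 69.365
69.365 is ≥ 65.5 and < 84 → Merit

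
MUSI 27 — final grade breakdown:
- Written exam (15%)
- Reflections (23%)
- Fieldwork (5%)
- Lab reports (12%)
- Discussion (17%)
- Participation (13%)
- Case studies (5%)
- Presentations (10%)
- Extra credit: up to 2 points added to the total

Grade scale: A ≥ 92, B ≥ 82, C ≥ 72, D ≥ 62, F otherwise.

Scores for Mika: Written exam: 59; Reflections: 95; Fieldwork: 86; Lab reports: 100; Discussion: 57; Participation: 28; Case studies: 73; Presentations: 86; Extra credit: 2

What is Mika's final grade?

C

Weighted total:
  Written exam 59 × 0.15 = 8.85
  Reflections 95 × 0.23 = 21.85
  Fieldwork 86 × 0.05 = 4.3
  Lab reports 100 × 0.12 = 12
  Discussion 57 × 0.17 = 9.69
  Participation 28 × 0.13 = 3.64
  Case studies 73 × 0.05 = 3.65
  Presentations 86 × 0.1 = 8.6
Sum = 72.58
Extra credit: 72.58 + 2 = 74.58
74.58 is ≥ 72 and < 82 → C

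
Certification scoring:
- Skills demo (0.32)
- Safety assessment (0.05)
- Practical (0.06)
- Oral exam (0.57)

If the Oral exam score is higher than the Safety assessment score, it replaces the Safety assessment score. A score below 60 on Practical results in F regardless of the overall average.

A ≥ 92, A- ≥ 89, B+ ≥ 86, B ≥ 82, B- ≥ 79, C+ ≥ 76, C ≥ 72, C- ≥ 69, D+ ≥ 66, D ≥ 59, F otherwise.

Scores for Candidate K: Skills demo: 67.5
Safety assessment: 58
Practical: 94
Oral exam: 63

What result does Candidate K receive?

D+

Oral exam (63) > Safety assessment (58), so Safety assessment counts as 63.
Practical score 94 ≥ 60: minimum met.
Weighted total:
  Skills demo 67.5 × 0.32 = 21.6
  Safety assessment 63 × 0.05 = 3.15
  Practical 94 × 0.06 = 5.64
  Oral exam 63 × 0.57 = 35.91
Sum = 66.3
66.3 is ≥ 66 and < 69 → D+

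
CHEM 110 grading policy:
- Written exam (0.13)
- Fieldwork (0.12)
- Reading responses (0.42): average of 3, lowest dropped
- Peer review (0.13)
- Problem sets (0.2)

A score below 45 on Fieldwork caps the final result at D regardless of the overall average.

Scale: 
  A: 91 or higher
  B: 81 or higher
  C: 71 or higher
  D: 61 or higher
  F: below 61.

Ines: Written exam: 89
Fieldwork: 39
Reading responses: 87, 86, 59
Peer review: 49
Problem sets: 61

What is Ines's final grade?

D

Reading responses: drop 59 → average of remaining 2 = 173/2 = 86.5
Fieldwork score 39 < 45: minimum not met.
Weighted total:
  Written exam 89 × 0.13 = 11.57
  Fieldwork 39 × 0.12 = 4.68
  Reading responses 86.5 × 0.42 = 36.33
  Peer review 49 × 0.13 = 6.37
  Problem sets 61 × 0.2 = 12.2
Sum = 71.15
71.15 would be C; cap at D applies → D.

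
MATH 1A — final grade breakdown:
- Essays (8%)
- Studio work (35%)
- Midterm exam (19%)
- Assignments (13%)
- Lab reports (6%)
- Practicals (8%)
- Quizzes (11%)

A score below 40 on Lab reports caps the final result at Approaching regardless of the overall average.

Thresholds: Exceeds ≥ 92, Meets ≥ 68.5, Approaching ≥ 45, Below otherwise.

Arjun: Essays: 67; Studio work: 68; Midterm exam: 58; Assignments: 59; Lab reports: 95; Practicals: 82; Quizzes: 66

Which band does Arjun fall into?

Lab reports score 95 ≥ 40: minimum met.
Weighted total:
  Essays 67 × 0.08 = 5.36
  Studio work 68 × 0.35 = 23.8
  Midterm exam 58 × 0.19 = 11.02
  Assignments 59 × 0.13 = 7.67
  Lab reports 95 × 0.06 = 5.7
  Practicals 82 × 0.08 = 6.56
  Quizzes 66 × 0.11 = 7.26
Sum = 67.37
67.37 is ≥ 45 and < 68.5 → Approaching

Approaching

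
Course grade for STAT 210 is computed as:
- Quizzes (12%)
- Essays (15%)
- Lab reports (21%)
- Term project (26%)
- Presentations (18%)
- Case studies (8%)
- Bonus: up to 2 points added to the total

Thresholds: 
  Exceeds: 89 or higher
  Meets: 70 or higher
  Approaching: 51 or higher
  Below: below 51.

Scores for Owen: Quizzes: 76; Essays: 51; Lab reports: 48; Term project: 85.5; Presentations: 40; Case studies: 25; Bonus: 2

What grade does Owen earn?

Weighted total:
  Quizzes 76 × 0.12 = 9.12
  Essays 51 × 0.15 = 7.65
  Lab reports 48 × 0.21 = 10.08
  Term project 85.5 × 0.26 = 22.23
  Presentations 40 × 0.18 = 7.2
  Case studies 25 × 0.08 = 2
Sum = 58.28
Bonus: 58.28 + 2 = 60.28
60.28 is ≥ 51 and < 70 → Approaching

Approaching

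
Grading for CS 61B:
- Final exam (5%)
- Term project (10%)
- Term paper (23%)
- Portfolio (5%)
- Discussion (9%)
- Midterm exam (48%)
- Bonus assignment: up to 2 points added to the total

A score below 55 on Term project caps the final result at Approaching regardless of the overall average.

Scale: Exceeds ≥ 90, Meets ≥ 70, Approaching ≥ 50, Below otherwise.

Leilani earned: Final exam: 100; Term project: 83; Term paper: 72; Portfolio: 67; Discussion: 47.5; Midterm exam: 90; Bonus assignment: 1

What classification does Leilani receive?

Meets

Term project score 83 ≥ 55: minimum met.
Weighted total:
  Final exam 100 × 0.05 = 5
  Term project 83 × 0.1 = 8.3
  Term paper 72 × 0.23 = 16.56
  Portfolio 67 × 0.05 = 3.35
  Discussion 47.5 × 0.09 = 4.275
  Midterm exam 90 × 0.48 = 43.2
Sum = 80.685
Bonus assignment: 80.685 + 1 = 81.685
81.685 is ≥ 70 and < 90 → Meets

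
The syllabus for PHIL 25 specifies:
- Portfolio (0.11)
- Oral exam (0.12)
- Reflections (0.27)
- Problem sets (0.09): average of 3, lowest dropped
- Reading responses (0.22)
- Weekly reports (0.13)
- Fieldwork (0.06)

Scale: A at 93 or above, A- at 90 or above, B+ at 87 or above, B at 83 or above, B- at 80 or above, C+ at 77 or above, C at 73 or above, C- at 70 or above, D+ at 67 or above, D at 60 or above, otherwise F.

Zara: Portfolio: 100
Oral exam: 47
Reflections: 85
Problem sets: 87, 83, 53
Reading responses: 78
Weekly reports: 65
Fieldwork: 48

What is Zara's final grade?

Problem sets: drop 53 → average of remaining 2 = 170/2 = 85
Weighted total:
  Portfolio 100 × 0.11 = 11
  Oral exam 47 × 0.12 = 5.64
  Reflections 85 × 0.27 = 22.95
  Problem sets 85 × 0.09 = 7.65
  Reading responses 78 × 0.22 = 17.16
  Weekly reports 65 × 0.13 = 8.45
  Fieldwork 48 × 0.06 = 2.88
Sum = 75.73
75.73 is ≥ 73 and < 77 → C

C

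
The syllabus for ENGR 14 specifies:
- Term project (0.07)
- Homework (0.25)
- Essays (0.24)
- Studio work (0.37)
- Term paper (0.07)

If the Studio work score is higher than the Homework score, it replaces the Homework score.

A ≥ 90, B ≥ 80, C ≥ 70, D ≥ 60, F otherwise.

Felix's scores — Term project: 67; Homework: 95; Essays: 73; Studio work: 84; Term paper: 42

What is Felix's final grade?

Studio work (84) ≤ Homework (95), so Homework stays at 95.
Weighted total:
  Term project 67 × 0.07 = 4.69
  Homework 95 × 0.25 = 23.75
  Essays 73 × 0.24 = 17.52
  Studio work 84 × 0.37 = 31.08
  Term paper 42 × 0.07 = 2.94
Sum = 79.98
79.98 is ≥ 70 and < 80 → C

C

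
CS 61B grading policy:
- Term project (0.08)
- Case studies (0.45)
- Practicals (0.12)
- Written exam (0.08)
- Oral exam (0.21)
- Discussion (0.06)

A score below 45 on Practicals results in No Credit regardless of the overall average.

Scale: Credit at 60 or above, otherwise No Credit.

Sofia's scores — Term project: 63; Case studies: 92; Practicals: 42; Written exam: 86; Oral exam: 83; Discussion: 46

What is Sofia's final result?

Practicals score 42 < 45: minimum not met.
Weighted total:
  Term project 63 × 0.08 = 5.04
  Case studies 92 × 0.45 = 41.4
  Practicals 42 × 0.12 = 5.04
  Written exam 86 × 0.08 = 6.88
  Oral exam 83 × 0.21 = 17.43
  Discussion 46 × 0.06 = 2.76
Sum = 78.55
Because the Practicals minimum was not met, the result is No Credit.

No Credit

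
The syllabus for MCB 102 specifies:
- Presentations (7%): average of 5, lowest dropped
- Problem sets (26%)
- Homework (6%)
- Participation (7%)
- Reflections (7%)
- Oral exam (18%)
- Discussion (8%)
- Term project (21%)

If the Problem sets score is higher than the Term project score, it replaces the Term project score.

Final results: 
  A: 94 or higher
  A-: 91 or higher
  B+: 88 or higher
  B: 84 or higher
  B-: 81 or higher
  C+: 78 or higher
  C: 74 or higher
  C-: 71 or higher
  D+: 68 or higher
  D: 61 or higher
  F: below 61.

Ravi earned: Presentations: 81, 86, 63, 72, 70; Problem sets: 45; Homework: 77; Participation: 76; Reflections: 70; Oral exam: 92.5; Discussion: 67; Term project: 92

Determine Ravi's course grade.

Presentations: drop 63 → average of remaining 4 = 309/4 = 77.25
Problem sets (45) ≤ Term project (92), so Term project stays at 92.
Weighted total:
  Presentations 77.25 × 0.07 = 5.4075
  Problem sets 45 × 0.26 = 11.7
  Homework 77 × 0.06 = 4.62
  Participation 76 × 0.07 = 5.32
  Reflections 70 × 0.07 = 4.9
  Oral exam 92.5 × 0.18 = 16.65
  Discussion 67 × 0.08 = 5.36
  Term project 92 × 0.21 = 19.32
Sum = 73.2775
73.2775 is ≥ 71 and < 74 → C-

C-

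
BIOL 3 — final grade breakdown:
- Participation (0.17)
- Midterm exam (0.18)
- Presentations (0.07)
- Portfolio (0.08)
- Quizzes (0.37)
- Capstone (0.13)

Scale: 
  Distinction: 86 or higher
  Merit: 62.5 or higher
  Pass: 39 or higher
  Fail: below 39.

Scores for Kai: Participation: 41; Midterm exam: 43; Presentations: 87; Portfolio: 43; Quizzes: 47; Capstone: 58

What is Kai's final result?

Pass

Weighted total:
  Participation 41 × 0.17 = 6.97
  Midterm exam 43 × 0.18 = 7.74
  Presentations 87 × 0.07 = 6.09
  Portfolio 43 × 0.08 = 3.44
  Quizzes 47 × 0.37 = 17.39
  Capstone 58 × 0.13 = 7.54
Sum = 49.17
49.17 is ≥ 39 and < 62.5 → Pass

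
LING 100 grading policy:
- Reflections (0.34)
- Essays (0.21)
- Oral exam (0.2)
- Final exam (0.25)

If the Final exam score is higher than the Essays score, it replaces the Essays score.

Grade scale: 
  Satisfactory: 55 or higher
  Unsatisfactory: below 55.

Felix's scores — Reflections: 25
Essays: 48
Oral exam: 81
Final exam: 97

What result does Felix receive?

Satisfactory

Final exam (97) > Essays (48), so Essays counts as 97.
Weighted total:
  Reflections 25 × 0.34 = 8.5
  Essays 97 × 0.21 = 20.37
  Oral exam 81 × 0.2 = 16.2
  Final exam 97 × 0.25 = 24.25
Sum = 69.32
69.32 ≥ 55 → Satisfactory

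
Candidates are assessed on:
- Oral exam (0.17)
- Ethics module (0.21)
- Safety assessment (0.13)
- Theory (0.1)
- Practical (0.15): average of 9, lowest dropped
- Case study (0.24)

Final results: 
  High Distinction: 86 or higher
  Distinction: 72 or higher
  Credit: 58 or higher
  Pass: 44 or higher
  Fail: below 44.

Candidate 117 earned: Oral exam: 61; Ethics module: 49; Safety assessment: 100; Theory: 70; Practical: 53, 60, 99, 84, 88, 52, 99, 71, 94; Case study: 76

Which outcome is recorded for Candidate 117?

Credit

Practical: drop 52 → average of remaining 8 = 648/8 = 81
Weighted total:
  Oral exam 61 × 0.17 = 10.37
  Ethics module 49 × 0.21 = 10.29
  Safety assessment 100 × 0.13 = 13
  Theory 70 × 0.1 = 7
  Practical 81 × 0.15 = 12.15
  Case study 76 × 0.24 = 18.24
Sum = 71.05
71.05 is ≥ 58 and < 72 → Credit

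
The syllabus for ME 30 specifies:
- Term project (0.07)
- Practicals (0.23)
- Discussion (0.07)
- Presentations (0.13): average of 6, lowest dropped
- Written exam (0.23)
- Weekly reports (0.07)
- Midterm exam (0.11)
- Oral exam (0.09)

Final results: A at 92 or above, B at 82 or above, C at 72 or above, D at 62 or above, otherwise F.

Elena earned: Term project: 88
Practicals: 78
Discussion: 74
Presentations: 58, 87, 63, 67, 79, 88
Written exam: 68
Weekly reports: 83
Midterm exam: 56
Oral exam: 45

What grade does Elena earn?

D

Presentations: drop 58 → average of remaining 5 = 384/5 = 76.8
Weighted total:
  Term project 88 × 0.07 = 6.16
  Practicals 78 × 0.23 = 17.94
  Discussion 74 × 0.07 = 5.18
  Presentations 76.8 × 0.13 = 9.984
  Written exam 68 × 0.23 = 15.64
  Weekly reports 83 × 0.07 = 5.81
  Midterm exam 56 × 0.11 = 6.16
  Oral exam 45 × 0.09 = 4.05
Sum = 70.924
70.924 is ≥ 62 and < 72 → D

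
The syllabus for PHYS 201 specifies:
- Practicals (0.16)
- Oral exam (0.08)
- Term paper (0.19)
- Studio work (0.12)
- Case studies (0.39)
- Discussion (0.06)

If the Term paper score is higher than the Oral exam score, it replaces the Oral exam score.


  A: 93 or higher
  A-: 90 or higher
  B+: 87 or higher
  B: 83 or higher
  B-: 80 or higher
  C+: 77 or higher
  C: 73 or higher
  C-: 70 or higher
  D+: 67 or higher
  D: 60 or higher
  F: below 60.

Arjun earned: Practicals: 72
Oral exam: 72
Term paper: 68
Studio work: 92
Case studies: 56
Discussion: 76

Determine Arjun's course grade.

D+

Term paper (68) ≤ Oral exam (72), so Oral exam stays at 72.
Weighted total:
  Practicals 72 × 0.16 = 11.52
  Oral exam 72 × 0.08 = 5.76
  Term paper 68 × 0.19 = 12.92
  Studio work 92 × 0.12 = 11.04
  Case studies 56 × 0.39 = 21.84
  Discussion 76 × 0.06 = 4.56
Sum = 67.64
67.64 is ≥ 67 and < 70 → D+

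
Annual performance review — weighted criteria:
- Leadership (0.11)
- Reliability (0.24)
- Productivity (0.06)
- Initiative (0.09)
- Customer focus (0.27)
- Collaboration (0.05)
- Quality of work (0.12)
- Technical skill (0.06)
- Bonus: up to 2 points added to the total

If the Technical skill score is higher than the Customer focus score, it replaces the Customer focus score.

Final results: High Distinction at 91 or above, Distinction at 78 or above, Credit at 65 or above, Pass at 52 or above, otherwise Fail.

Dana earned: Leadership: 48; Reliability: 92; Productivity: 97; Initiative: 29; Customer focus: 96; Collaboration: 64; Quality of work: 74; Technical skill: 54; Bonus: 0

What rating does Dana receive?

Credit

Technical skill (54) ≤ Customer focus (96), so Customer focus stays at 96.
Weighted total:
  Leadership 48 × 0.11 = 5.28
  Reliability 92 × 0.24 = 22.08
  Productivity 97 × 0.06 = 5.82
  Initiative 29 × 0.09 = 2.61
  Customer focus 96 × 0.27 = 25.92
  Collaboration 64 × 0.05 = 3.2
  Quality of work 74 × 0.12 = 8.88
  Technical skill 54 × 0.06 = 3.24
Sum = 77.03
Bonus: 77.03 + 0 = 77.03
77.03 is ≥ 65 and < 78 → Credit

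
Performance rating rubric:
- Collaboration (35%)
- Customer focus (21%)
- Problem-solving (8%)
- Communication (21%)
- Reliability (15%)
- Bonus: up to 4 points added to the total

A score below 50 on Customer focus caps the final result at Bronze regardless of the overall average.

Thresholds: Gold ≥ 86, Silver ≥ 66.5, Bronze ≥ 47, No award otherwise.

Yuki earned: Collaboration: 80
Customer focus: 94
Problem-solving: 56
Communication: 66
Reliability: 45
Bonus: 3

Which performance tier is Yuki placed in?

Silver

Customer focus score 94 ≥ 50: minimum met.
Weighted total:
  Collaboration 80 × 0.35 = 28
  Customer focus 94 × 0.21 = 19.74
  Problem-solving 56 × 0.08 = 4.48
  Communication 66 × 0.21 = 13.86
  Reliability 45 × 0.15 = 6.75
Sum = 72.83
Bonus: 72.83 + 3 = 75.83
75.83 is ≥ 66.5 and < 86 → Silver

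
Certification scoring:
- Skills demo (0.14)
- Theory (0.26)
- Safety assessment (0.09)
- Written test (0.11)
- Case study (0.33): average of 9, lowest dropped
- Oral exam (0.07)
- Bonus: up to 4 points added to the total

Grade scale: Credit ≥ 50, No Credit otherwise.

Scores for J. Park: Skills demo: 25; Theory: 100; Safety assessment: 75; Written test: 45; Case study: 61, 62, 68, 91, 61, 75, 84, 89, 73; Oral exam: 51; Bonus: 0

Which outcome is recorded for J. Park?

Credit

Case study: drop 61 → average of remaining 8 = 603/8 = 75.375
Weighted total:
  Skills demo 25 × 0.14 = 3.5
  Theory 100 × 0.26 = 26
  Safety assessment 75 × 0.09 = 6.75
  Written test 45 × 0.11 = 4.95
  Case study 75.375 × 0.33 = 24.87375
  Oral exam 51 × 0.07 = 3.57
Sum = 69.64375
Bonus: 69.64375 + 0 = 69.64375
69.64375 ≥ 50 → Credit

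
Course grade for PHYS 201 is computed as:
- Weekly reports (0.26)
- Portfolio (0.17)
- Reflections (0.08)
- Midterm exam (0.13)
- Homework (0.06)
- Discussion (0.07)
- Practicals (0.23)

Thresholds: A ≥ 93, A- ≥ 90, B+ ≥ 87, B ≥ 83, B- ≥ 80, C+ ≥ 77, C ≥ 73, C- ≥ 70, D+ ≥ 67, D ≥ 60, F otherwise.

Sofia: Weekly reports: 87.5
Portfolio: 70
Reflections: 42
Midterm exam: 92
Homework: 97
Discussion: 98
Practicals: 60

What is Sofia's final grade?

C

Weighted total:
  Weekly reports 87.5 × 0.26 = 22.75
  Portfolio 70 × 0.17 = 11.9
  Reflections 42 × 0.08 = 3.36
  Midterm exam 92 × 0.13 = 11.96
  Homework 97 × 0.06 = 5.82
  Discussion 98 × 0.07 = 6.86
  Practicals 60 × 0.23 = 13.8
Sum = 76.45
76.45 is ≥ 73 and < 77 → C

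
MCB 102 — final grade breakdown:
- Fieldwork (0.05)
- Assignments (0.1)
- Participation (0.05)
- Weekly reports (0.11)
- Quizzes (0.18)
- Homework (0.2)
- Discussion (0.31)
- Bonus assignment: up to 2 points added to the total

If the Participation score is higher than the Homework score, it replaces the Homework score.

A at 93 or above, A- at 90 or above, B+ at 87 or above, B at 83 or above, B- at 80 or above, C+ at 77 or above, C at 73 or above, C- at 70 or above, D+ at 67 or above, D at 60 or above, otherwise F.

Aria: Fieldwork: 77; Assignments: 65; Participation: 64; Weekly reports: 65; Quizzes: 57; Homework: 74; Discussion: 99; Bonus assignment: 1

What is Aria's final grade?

C+

Participation (64) ≤ Homework (74), so Homework stays at 74.
Weighted total:
  Fieldwork 77 × 0.05 = 3.85
  Assignments 65 × 0.1 = 6.5
  Participation 64 × 0.05 = 3.2
  Weekly reports 65 × 0.11 = 7.15
  Quizzes 57 × 0.18 = 10.26
  Homework 74 × 0.2 = 14.8
  Discussion 99 × 0.31 = 30.69
Sum = 76.45
Bonus assignment: 76.45 + 1 = 77.45
77.45 is ≥ 77 and < 80 → C+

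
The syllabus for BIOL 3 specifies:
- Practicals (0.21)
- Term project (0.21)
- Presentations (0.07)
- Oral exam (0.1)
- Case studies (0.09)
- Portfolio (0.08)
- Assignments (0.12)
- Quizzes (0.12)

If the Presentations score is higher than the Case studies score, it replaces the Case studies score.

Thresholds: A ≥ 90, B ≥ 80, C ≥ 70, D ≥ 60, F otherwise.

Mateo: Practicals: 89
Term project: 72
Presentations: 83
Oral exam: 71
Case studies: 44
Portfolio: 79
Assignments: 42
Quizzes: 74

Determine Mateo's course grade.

Presentations (83) > Case studies (44), so Case studies counts as 83.
Weighted total:
  Practicals 89 × 0.21 = 18.69
  Term project 72 × 0.21 = 15.12
  Presentations 83 × 0.07 = 5.81
  Oral exam 71 × 0.1 = 7.1
  Case studies 83 × 0.09 = 7.47
  Portfolio 79 × 0.08 = 6.32
  Assignments 42 × 0.12 = 5.04
  Quizzes 74 × 0.12 = 8.88
Sum = 74.43
74.43 is ≥ 70 and < 80 → C

C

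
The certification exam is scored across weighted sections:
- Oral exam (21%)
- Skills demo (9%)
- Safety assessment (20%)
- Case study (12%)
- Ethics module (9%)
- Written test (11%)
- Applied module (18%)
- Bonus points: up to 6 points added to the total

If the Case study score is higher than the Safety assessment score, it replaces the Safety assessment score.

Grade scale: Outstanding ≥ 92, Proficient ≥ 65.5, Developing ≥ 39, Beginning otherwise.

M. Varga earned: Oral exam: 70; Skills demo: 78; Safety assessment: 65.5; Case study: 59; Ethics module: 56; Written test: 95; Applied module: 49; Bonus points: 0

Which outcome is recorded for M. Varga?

Case study (59) ≤ Safety assessment (65.5), so Safety assessment stays at 65.5.
Weighted total:
  Oral exam 70 × 0.21 = 14.7
  Skills demo 78 × 0.09 = 7.02
  Safety assessment 65.5 × 0.2 = 13.1
  Case study 59 × 0.12 = 7.08
  Ethics module 56 × 0.09 = 5.04
  Written test 95 × 0.11 = 10.45
  Applied module 49 × 0.18 = 8.82
Sum = 66.21
Bonus points: 66.21 + 0 = 66.21
66.21 is ≥ 65.5 and < 92 → Proficient

Proficient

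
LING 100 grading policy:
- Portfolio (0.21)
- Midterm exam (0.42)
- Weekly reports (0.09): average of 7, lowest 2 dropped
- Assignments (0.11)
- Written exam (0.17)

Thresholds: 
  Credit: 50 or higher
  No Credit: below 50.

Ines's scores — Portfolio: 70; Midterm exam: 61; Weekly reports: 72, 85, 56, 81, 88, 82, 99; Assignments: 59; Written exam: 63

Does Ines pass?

Weekly reports: drop 56, 72 → average of remaining 5 = 435/5 = 87
Weighted total:
  Portfolio 70 × 0.21 = 14.7
  Midterm exam 61 × 0.42 = 25.62
  Weekly reports 87 × 0.09 = 7.83
  Assignments 59 × 0.11 = 6.49
  Written exam 63 × 0.17 = 10.71
Sum = 65.35
65.35 ≥ 50 → Credit

Credit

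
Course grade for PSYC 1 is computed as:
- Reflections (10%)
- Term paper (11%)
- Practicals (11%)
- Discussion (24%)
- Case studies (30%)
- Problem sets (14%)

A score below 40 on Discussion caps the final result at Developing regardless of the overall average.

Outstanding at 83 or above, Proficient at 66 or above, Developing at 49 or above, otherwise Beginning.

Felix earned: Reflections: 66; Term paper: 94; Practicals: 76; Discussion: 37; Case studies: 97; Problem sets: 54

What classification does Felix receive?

Developing

Discussion score 37 < 40: minimum not met.
Weighted total:
  Reflections 66 × 0.1 = 6.6
  Term paper 94 × 0.11 = 10.34
  Practicals 76 × 0.11 = 8.36
  Discussion 37 × 0.24 = 8.88
  Case studies 97 × 0.3 = 29.1
  Problem sets 54 × 0.14 = 7.56
Sum = 70.84
70.84 would be Proficient; cap at Developing applies → Developing.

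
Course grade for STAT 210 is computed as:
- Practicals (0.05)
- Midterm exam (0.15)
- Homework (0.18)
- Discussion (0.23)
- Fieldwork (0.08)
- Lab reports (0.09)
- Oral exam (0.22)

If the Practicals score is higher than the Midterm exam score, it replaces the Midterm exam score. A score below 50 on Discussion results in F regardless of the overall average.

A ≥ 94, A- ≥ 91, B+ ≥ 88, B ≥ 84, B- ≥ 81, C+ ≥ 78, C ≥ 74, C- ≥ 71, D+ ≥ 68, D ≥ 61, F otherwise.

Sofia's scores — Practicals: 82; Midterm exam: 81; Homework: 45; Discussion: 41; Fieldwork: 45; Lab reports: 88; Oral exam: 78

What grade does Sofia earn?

Practicals (82) > Midterm exam (81), so Midterm exam counts as 82.
Discussion score 41 < 50: minimum not met.
Weighted total:
  Practicals 82 × 0.05 = 4.1
  Midterm exam 82 × 0.15 = 12.3
  Homework 45 × 0.18 = 8.1
  Discussion 41 × 0.23 = 9.43
  Fieldwork 45 × 0.08 = 3.6
  Lab reports 88 × 0.09 = 7.92
  Oral exam 78 × 0.22 = 17.16
Sum = 62.61
Because the Discussion minimum was not met, the result is F.

F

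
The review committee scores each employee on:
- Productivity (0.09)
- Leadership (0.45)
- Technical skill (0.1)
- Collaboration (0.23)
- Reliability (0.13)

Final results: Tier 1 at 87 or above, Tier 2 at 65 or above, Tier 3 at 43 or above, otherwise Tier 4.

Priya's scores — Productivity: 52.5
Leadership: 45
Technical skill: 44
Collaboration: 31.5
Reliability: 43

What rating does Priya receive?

Weighted total:
  Productivity 52.5 × 0.09 = 4.725
  Leadership 45 × 0.45 = 20.25
  Technical skill 44 × 0.1 = 4.4
  Collaboration 31.5 × 0.23 = 7.245
  Reliability 43 × 0.13 = 5.59
Sum = 42.21
42.21 < 43 → Tier 4

Tier 4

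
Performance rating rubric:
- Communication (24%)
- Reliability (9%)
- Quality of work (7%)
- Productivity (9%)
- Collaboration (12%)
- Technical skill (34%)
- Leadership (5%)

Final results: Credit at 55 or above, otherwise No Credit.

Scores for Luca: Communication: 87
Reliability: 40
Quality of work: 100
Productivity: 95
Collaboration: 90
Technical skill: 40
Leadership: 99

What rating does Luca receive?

Credit

Weighted total:
  Communication 87 × 0.24 = 20.88
  Reliability 40 × 0.09 = 3.6
  Quality of work 100 × 0.07 = 7
  Productivity 95 × 0.09 = 8.55
  Collaboration 90 × 0.12 = 10.8
  Technical skill 40 × 0.34 = 13.6
  Leadership 99 × 0.05 = 4.95
Sum = 69.38
69.38 ≥ 55 → Credit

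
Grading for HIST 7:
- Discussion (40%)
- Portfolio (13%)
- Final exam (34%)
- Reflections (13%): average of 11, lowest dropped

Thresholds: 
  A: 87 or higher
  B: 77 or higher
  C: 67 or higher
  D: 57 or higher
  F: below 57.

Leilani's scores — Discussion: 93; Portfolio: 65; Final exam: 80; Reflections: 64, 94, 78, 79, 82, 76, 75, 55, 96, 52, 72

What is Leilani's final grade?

B

Reflections: drop 52 → average of remaining 10 = 771/10 = 77.1
Weighted total:
  Discussion 93 × 0.4 = 37.2
  Portfolio 65 × 0.13 = 8.45
  Final exam 80 × 0.34 = 27.2
  Reflections 77.1 × 0.13 = 10.023
Sum = 82.873
82.873 is ≥ 77 and < 87 → B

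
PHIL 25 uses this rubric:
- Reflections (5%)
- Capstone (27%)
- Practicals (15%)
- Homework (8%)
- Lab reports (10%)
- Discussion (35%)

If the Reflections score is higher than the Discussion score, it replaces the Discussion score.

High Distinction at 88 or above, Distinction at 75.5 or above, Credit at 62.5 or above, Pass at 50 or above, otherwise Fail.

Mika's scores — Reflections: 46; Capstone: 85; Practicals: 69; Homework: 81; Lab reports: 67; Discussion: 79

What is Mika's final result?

Reflections (46) ≤ Discussion (79), so Discussion stays at 79.
Weighted total:
  Reflections 46 × 0.05 = 2.3
  Capstone 85 × 0.27 = 22.95
  Practicals 69 × 0.15 = 10.35
  Homework 81 × 0.08 = 6.48
  Lab reports 67 × 0.1 = 6.7
  Discussion 79 × 0.35 = 27.65
Sum = 76.43
76.43 is ≥ 75.5 and < 88 → Distinction

Distinction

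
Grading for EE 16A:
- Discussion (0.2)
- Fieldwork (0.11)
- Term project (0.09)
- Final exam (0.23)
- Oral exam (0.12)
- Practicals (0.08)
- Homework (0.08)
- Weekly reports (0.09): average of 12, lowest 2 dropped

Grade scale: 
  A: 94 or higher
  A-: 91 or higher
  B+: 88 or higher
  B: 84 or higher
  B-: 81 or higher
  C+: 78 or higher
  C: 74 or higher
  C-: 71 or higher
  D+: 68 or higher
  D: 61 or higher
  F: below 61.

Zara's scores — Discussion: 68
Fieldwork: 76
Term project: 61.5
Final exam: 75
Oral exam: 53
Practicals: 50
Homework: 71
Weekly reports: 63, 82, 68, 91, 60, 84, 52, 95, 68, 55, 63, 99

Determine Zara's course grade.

D

Weekly reports: drop 52, 55 → average of remaining 10 = 773/10 = 77.3
Weighted total:
  Discussion 68 × 0.2 = 13.6
  Fieldwork 76 × 0.11 = 8.36
  Term project 61.5 × 0.09 = 5.535
  Final exam 75 × 0.23 = 17.25
  Oral exam 53 × 0.12 = 6.36
  Practicals 50 × 0.08 = 4
  Homework 71 × 0.08 = 5.68
  Weekly reports 77.3 × 0.09 = 6.957
Sum = 67.742
67.742 is ≥ 61 and < 68 → D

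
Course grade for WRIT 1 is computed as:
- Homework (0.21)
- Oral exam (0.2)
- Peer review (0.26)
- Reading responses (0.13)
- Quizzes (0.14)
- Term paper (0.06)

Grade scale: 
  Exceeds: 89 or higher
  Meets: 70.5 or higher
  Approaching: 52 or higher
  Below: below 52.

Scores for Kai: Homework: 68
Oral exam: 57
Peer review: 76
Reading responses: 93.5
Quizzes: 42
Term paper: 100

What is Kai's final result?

Approaching

Weighted total:
  Homework 68 × 0.21 = 14.28
  Oral exam 57 × 0.2 = 11.4
  Peer review 76 × 0.26 = 19.76
  Reading responses 93.5 × 0.13 = 12.155
  Quizzes 42 × 0.14 = 5.88
  Term paper 100 × 0.06 = 6
Sum = 69.475
69.475 is ≥ 52 and < 70.5 → Approaching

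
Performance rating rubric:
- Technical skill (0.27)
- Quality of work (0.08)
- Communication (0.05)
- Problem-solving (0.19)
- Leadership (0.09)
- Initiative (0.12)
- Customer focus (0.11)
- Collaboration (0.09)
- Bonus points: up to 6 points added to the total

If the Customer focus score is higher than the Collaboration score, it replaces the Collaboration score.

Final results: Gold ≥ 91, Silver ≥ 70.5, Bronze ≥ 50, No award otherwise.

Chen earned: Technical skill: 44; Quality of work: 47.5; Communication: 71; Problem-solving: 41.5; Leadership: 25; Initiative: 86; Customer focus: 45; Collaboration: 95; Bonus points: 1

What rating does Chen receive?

Customer focus (45) ≤ Collaboration (95), so Collaboration stays at 95.
Weighted total:
  Technical skill 44 × 0.27 = 11.88
  Quality of work 47.5 × 0.08 = 3.8
  Communication 71 × 0.05 = 3.55
  Problem-solving 41.5 × 0.19 = 7.885
  Leadership 25 × 0.09 = 2.25
  Initiative 86 × 0.12 = 10.32
  Customer focus 45 × 0.11 = 4.95
  Collaboration 95 × 0.09 = 8.55
Sum = 53.185
Bonus points: 53.185 + 1 = 54.185
54.185 is ≥ 50 and < 70.5 → Bronze

Bronze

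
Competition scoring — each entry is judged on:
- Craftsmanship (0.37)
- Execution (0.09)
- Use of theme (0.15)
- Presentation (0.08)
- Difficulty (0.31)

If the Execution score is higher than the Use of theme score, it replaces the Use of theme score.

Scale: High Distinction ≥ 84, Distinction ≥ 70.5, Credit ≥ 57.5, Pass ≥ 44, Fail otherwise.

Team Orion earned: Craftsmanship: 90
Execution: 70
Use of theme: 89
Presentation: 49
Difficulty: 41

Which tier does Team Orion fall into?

Credit

Execution (70) ≤ Use of theme (89), so Use of theme stays at 89.
Weighted total:
  Craftsmanship 90 × 0.37 = 33.3
  Execution 70 × 0.09 = 6.3
  Use of theme 89 × 0.15 = 13.35
  Presentation 49 × 0.08 = 3.92
  Difficulty 41 × 0.31 = 12.71
Sum = 69.58
69.58 is ≥ 57.5 and < 70.5 → Credit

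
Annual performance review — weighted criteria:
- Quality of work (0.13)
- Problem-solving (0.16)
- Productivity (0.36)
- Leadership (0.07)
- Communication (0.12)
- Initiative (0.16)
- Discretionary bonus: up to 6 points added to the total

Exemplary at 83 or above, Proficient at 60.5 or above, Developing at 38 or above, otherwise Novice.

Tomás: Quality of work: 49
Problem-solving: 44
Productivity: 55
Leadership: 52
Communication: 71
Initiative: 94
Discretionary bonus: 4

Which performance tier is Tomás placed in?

Proficient

Weighted total:
  Quality of work 49 × 0.13 = 6.37
  Problem-solving 44 × 0.16 = 7.04
  Productivity 55 × 0.36 = 19.8
  Leadership 52 × 0.07 = 3.64
  Communication 71 × 0.12 = 8.52
  Initiative 94 × 0.16 = 15.04
Sum = 60.41
Discretionary bonus: 60.41 + 4 = 64.41
64.41 is ≥ 60.5 and < 83 → Proficient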